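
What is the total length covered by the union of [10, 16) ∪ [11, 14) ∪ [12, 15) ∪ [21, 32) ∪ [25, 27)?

17

Merged: [10, 16), [21, 32).
Lengths: 6 + 11 = 17.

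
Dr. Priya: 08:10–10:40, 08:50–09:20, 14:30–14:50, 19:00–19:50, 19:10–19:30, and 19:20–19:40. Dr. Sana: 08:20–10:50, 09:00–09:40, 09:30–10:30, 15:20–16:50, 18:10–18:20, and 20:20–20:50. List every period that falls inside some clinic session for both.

08:20–10:40

First set merges to 08:10–10:40, 14:30–14:50, 19:00–19:50.
Second set merges to 08:20–10:50, 15:20–16:50, 18:10–18:20, 20:20–20:50.
08:10–10:40 meets the second set on 08:20–10:40.
14:30–14:50: no overlap with the second set.
19:00–19:50: no overlap with the second set.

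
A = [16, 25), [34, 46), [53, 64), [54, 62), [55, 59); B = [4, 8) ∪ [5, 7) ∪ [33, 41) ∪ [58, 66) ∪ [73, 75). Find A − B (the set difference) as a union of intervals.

Merge the first list: [16, 25), [34, 46), [53, 64).
Merge the second list: [4, 8), [33, 41), [58, 66), [73, 75).
[16, 25) is untouched.
[34, 46) with B removed leaves [41, 46).
[53, 64) with B removed leaves [53, 58).

[16, 25) ∪ [41, 46) ∪ [53, 58)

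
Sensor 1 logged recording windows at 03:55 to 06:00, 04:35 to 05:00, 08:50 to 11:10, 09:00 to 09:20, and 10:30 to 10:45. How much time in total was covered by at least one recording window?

Merged: 03:55-06:00, 08:50-11:10.
Lengths: 2 h 5 min + 2 h 20 min = 4 h 25 min.

4 h 25 min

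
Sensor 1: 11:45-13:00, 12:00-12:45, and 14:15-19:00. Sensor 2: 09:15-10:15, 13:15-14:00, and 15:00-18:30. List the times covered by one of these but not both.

A, merged: 11:45–13:00, 14:15–19:00.
A but not B: 11:45–13:00, 14:15–15:00, 18:30–19:00.
B but not A: 09:15–10:15, 13:15–14:00.
Combining gives A △ B.

09:15–10:15, 11:45–13:00, 13:15–14:00, 14:15–15:00, 18:30–19:00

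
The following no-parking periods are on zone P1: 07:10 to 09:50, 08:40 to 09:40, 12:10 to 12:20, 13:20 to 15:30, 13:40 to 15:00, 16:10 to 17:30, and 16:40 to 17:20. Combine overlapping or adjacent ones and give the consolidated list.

08:40–09:40 overlaps/touches 07:10–09:50 → extend to 07:10–09:50.
12:10–12:20 is disjoint → start new block.
13:20–15:30 is disjoint → start new block.
13:40–15:00 overlaps/touches 13:20–15:30 → extend to 13:20–15:30.
16:10–17:30 is disjoint → start new block.
16:40–17:20 overlaps/touches 16:10–17:30 → extend to 16:10–17:30.

07:10–09:50, 12:10–12:20, 13:20–15:30, 16:10–17:30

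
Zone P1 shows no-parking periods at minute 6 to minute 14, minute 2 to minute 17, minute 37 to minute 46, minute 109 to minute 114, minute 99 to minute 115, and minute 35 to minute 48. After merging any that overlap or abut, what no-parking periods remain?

minute 2 to minute 17, minute 35 to minute 48, minute 99 to minute 115

Sort by start: minute 2 to minute 17, minute 6 to minute 14, minute 35 to minute 48, minute 37 to minute 46, minute 99 to minute 115, minute 109 to minute 114.
minute 6 to minute 14 overlaps/touches minute 2 to minute 17 → extend to minute 2 to minute 17.
minute 35 to minute 48 is disjoint → start new block.
minute 37 to minute 46 overlaps/touches minute 35 to minute 48 → extend to minute 35 to minute 48.
minute 99 to minute 115 is disjoint → start new block.
minute 109 to minute 114 overlaps/touches minute 99 to minute 115 → extend to minute 99 to minute 115.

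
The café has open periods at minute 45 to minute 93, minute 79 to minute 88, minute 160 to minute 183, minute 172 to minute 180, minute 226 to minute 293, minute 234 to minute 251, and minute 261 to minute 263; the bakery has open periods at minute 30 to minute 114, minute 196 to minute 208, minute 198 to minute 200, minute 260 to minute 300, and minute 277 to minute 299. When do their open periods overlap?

minute 45 to minute 93, minute 260 to minute 293

A, merged: minute 45 to minute 93, minute 160 to minute 183, minute 226 to minute 293.
B, merged: minute 30 to minute 114, minute 196 to minute 208, minute 260 to minute 300.
minute 45 to minute 93 overlaps B on minute 45 to minute 93.
minute 160 to minute 183 falls entirely outside B.
minute 226 to minute 293 overlaps B on minute 260 to minute 293.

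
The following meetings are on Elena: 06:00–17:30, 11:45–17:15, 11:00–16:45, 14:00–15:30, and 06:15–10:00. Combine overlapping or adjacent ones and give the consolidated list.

06:00–17:30

Sort by start: 06:00–17:30, 06:15–10:00, 11:00–16:45, 11:45–17:15, 14:00–15:30.
06:15–10:00 overlaps/touches 06:00–17:30 → extend to 06:00–17:30.
11:00–16:45 overlaps/touches 06:00–17:30 → extend to 06:00–17:30.
11:45–17:15 overlaps/touches 06:00–17:30 → extend to 06:00–17:30.
14:00–15:30 overlaps/touches 06:00–17:30 → extend to 06:00–17:30.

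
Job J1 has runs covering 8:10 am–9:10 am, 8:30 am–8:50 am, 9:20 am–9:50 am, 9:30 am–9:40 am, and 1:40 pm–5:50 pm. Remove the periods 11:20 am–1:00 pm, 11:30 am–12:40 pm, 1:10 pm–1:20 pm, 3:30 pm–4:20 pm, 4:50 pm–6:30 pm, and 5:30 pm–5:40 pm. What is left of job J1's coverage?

First set merges to 8:10 am–9:10 am, 9:20 am–9:50 am, 1:40 pm–5:50 pm.
Second set merges to 11:20 am–1:00 pm, 1:10 pm–1:20 pm, 3:30 pm–4:20 pm, 4:50 pm–6:30 pm.
8:10 am–9:10 am: no B overlap → unchanged.
9:20 am–9:50 am: no B overlap → unchanged.
1:40 pm–5:50 pm minus B → 1:40 pm–3:30 pm, 4:20 pm–4:50 pm.

8:10 am–9:10 am, 9:20 am–9:50 am, 1:40 pm–3:30 pm, 4:20 pm–4:50 pm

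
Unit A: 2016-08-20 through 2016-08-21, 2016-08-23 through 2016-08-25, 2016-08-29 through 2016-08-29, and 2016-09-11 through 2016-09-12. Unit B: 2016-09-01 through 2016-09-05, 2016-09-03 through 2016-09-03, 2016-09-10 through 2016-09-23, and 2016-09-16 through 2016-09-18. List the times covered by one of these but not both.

Second set merges to 2016-09-01 through 2016-09-05, 2016-09-10 through 2016-09-23.
A but not B: 2016-08-20 through 2016-08-21, 2016-08-23 through 2016-08-25, 2016-08-29 through 2016-08-29.
B but not A: 2016-09-01 through 2016-09-05, 2016-09-10 through 2016-09-10, 2016-09-13 through 2016-09-23.
Combining gives A △ B.

2016-08-20 through 2016-08-21, 2016-08-23 through 2016-08-25, 2016-08-29 through 2016-08-29, 2016-09-01 through 2016-09-05, 2016-09-10 through 2016-09-10, 2016-09-13 through 2016-09-23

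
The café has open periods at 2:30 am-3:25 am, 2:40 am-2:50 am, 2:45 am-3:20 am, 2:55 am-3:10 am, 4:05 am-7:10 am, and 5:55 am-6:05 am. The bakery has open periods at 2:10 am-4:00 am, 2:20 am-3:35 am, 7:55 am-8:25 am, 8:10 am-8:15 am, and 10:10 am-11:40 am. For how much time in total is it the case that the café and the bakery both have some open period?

55 min

Merge the first list: 2:30 am–3:25 am, 4:05 am–7:10 am.
Merge the second list: 2:10 am–4:00 am, 7:55 am–8:25 am, 10:10 am–11:40 am.
A ∩ B = 2:30 am–3:25 am.
Total: 55 min.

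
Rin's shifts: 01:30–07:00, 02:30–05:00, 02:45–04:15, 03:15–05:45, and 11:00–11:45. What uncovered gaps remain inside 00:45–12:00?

00:45–01:30, 07:00–11:00, 11:45–12:00

After merging, the occupied span is 01:30–07:00, 11:00–11:45.
Gaps within 00:45–12:00: 00:45–01:30, 07:00–11:00, 11:45–12:00.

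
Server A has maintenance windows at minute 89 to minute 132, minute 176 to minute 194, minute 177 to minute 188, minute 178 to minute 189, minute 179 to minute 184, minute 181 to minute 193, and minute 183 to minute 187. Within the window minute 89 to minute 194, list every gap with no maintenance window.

After merging, the occupied span is minute 89 to minute 132, minute 176 to minute 194.
Uncovered inside minute 89 to minute 194: minute 132 to minute 176.

minute 132 to minute 176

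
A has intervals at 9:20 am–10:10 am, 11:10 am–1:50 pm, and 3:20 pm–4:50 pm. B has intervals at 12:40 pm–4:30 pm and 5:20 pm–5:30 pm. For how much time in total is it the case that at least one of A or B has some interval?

A ∪ B = 9:20 am–10:10 am, 11:10 am–4:50 pm, 5:20 pm–5:30 pm.
Total: 50 min + 5 h 40 min + 10 min = 6 h 40 min.

6 h 40 min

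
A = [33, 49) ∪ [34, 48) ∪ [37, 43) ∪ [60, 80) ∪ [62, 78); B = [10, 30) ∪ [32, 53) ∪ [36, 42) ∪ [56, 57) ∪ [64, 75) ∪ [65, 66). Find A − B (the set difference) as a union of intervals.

[60, 64) ∪ [75, 80)

First set merges to [33, 49), [60, 80).
Second set merges to [10, 30), [32, 53), [56, 57), [64, 75).
[33, 49) lies entirely inside B → drops out.
[60, 80) with B removed leaves [60, 64), [75, 80).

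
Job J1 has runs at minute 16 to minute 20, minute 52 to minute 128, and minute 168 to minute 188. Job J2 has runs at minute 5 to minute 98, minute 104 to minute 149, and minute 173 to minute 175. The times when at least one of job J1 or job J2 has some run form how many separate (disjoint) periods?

2

A ∪ B = minute 5 to minute 149, minute 168 to minute 188.
That is 2 disjoint pieces.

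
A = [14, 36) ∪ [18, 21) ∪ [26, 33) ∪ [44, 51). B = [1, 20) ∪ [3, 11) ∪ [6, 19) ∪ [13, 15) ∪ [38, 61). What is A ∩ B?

[14, 20) ∪ [44, 51)

A, merged: [14, 36), [44, 51).
B, merged: [1, 20), [38, 61).
[14, 36) meets the second set on [14, 20).
[44, 51) meets the second set on [44, 51).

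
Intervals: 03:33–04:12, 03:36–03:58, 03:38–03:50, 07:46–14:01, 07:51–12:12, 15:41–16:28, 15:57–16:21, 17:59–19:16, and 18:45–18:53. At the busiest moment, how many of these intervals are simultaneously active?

Sweep endpoints in order; track running count of active intervals.
Peak of 3 reached at 03:38.

3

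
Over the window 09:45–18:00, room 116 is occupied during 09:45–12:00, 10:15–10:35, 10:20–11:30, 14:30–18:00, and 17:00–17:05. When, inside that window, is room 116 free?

After merging, the occupied span is 09:45–12:00, 14:30–18:00.
Uncovered inside 09:45–18:00: 12:00–14:30.

12:00–14:30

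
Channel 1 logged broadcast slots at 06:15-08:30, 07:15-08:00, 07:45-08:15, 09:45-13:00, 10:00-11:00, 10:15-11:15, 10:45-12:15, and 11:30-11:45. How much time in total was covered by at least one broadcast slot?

5 h 30 min

Merged: 06:15–08:30, 09:45–13:00.
Lengths: 2 h 15 min + 3 h 15 min = 5 h 30 min.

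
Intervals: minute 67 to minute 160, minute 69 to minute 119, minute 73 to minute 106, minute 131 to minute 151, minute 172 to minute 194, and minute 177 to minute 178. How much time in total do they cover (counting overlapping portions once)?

115 minutes

Merged: minute 67 to minute 160, minute 172 to minute 194.
Lengths: 93 minutes + 22 minutes = 115 minutes.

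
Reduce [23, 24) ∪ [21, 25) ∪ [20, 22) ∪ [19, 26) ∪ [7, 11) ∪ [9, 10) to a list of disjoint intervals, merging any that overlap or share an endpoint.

Sort by start: [7, 11), [9, 10), [19, 26), [20, 22), [21, 25), [23, 24).
[9, 10) overlaps/touches [7, 11) → extend to [7, 11).
[19, 26) is disjoint → start new block.
[20, 22) overlaps/touches [19, 26) → extend to [19, 26).
[21, 25) overlaps/touches [19, 26) → extend to [19, 26).
[23, 24) overlaps/touches [19, 26) → extend to [19, 26).

[7, 11) ∪ [19, 26)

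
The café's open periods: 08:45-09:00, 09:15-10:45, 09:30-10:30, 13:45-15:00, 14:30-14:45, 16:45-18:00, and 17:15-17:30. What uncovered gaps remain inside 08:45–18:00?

09:00–09:15, 10:45–13:45, 15:00–16:45

The merged coverage is 08:45–09:00, 09:15–10:45, 13:45–15:00, 16:45–18:00.
Uncovered inside 08:45–18:00: 09:00–09:15, 10:45–13:45, 15:00–16:45.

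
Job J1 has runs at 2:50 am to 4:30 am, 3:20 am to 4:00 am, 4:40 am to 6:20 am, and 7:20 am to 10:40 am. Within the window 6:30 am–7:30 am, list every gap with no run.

After merging, the occupied span is 2:50 am–4:30 am, 4:40 am–6:20 am, 7:20 am–10:40 am.
Uncovered inside 6:30 am–7:30 am: 6:30 am–7:20 am.

6:30 am–7:20 am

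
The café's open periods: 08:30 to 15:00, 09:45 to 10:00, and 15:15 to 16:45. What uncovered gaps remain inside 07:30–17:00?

07:30–08:30, 15:00–15:15, 16:45–17:00

Covered (merged): 08:30–15:00, 15:15–16:45.
Complement within 07:30–17:00: 07:30–08:30, 15:00–15:15, 16:45–17:00.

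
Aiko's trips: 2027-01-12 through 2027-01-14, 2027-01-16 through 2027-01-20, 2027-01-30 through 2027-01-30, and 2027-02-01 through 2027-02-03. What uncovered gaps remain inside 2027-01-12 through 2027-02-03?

2027-01-15 through 2027-01-15, 2027-01-21 through 2027-01-29, 2027-01-31 through 2027-01-31

Covered (merged): 2027-01-12 through 2027-01-14, 2027-01-16 through 2027-01-20, 2027-01-30 through 2027-01-30, 2027-02-01 through 2027-02-03.
Gaps within 2027-01-12 through 2027-02-03: 2027-01-15 through 2027-01-15, 2027-01-21 through 2027-01-29, 2027-01-31 through 2027-01-31.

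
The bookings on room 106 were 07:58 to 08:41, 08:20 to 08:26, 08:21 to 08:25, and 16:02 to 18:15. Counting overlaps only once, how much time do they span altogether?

2 h 56 min

Merged: 07:58–08:41, 16:02–18:15.
Lengths: 43 min + 2 h 13 min = 2 h 56 min.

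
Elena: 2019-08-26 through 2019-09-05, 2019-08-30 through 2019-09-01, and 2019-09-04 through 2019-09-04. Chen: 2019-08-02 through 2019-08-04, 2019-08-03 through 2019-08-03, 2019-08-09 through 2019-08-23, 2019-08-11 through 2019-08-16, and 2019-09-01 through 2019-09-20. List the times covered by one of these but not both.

2019-08-02 through 2019-08-04, 2019-08-09 through 2019-08-23, 2019-08-26 through 2019-08-31, 2019-09-06 through 2019-09-20

First set merges to 2019-08-26 through 2019-09-05.
Second set merges to 2019-08-02 through 2019-08-04, 2019-08-09 through 2019-08-23, 2019-09-01 through 2019-09-20.
Only in the first: 2019-08-26 through 2019-08-31.
Only in the second: 2019-08-02 through 2019-08-04, 2019-08-09 through 2019-08-23, 2019-09-06 through 2019-09-20.
Together these are the periods covered by exactly one.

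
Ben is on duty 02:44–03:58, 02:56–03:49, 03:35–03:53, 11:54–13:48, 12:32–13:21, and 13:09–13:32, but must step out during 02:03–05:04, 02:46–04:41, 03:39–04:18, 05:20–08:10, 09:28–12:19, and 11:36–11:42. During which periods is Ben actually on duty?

Merge the first list: 02:44–03:58, 11:54–13:48.
Merge the second list: 02:03–05:04, 05:20–08:10, 09:28–12:19.
02:44–03:58 lies entirely inside B → drops out.
11:54–13:48 with B removed leaves 12:19–13:48.

12:19–13:48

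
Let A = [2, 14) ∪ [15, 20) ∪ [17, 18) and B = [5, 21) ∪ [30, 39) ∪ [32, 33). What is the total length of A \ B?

A, merged: [2, 14), [15, 20).
B, merged: [5, 21), [30, 39).
A \ B = [2, 5).
Total: 3.

3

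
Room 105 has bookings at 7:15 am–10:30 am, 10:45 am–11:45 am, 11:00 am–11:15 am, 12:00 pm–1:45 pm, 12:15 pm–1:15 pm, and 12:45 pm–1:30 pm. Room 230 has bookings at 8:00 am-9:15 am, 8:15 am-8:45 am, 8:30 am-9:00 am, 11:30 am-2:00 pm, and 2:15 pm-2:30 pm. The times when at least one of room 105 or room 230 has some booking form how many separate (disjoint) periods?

A, merged: 7:15 am–10:30 am, 10:45 am–11:45 am, 12:00 pm–1:45 pm.
B, merged: 8:00 am–9:15 am, 11:30 am–2:00 pm, 2:15 pm–2:30 pm.
A ∪ B = 7:15 am–10:30 am, 10:45 am–2:00 pm, 2:15 pm–2:30 pm.
That is 3 disjoint pieces.

3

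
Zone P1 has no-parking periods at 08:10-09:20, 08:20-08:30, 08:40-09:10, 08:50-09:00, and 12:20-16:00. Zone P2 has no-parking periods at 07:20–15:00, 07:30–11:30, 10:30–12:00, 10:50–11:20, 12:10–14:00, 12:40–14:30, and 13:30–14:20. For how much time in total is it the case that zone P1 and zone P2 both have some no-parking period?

3 h 50 min

A, merged: 08:10–09:20, 12:20–16:00.
B, merged: 07:20–15:00.
A ∩ B = 08:10–09:20, 12:20–15:00.
Total: 1 h 10 min + 2 h 40 min = 3 h 50 min.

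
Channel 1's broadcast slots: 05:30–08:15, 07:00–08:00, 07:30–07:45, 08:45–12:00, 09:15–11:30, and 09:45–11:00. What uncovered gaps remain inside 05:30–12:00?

The merged coverage is 05:30–08:15, 08:45–12:00.
Gaps within 05:30–12:00: 08:15–08:45.

08:15–08:45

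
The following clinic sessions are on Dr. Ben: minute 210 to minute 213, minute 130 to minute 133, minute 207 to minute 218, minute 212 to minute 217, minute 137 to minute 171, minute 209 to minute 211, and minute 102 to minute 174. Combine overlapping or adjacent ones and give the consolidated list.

Sort by start: minute 102 to minute 174, minute 130 to minute 133, minute 137 to minute 171, minute 207 to minute 218, minute 209 to minute 211, minute 210 to minute 213, minute 212 to minute 217.
minute 130 to minute 133 overlaps/touches minute 102 to minute 174 → extend to minute 102 to minute 174.
minute 137 to minute 171 overlaps/touches minute 102 to minute 174 → extend to minute 102 to minute 174.
minute 207 to minute 218 is disjoint → start new block.
minute 209 to minute 211 overlaps/touches minute 207 to minute 218 → extend to minute 207 to minute 218.
minute 210 to minute 213 overlaps/touches minute 207 to minute 218 → extend to minute 207 to minute 218.
minute 212 to minute 217 overlaps/touches minute 207 to minute 218 → extend to minute 207 to minute 218.

minute 102 to minute 174, minute 207 to minute 218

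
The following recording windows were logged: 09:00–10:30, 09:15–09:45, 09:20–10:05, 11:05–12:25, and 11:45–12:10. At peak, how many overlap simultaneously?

3

Sweep endpoints in order; track running count of active intervals.
Peak of 3 reached at 09:20.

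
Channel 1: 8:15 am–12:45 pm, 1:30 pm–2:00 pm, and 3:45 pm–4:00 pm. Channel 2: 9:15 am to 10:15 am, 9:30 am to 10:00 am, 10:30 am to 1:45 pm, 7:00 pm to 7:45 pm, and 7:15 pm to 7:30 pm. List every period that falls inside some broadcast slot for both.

9:15 am–10:15 am, 10:30 am–12:45 pm, 1:30 pm–1:45 pm

B, merged: 9:15 am–10:15 am, 10:30 am–1:45 pm, 7:00 pm–7:45 pm.
8:15 am–12:45 pm overlaps B on 9:15 am–10:15 am, 10:30 am–12:45 pm.
1:30 pm–2:00 pm overlaps B on 1:30 pm–1:45 pm.
3:45 pm–4:00 pm falls entirely outside B.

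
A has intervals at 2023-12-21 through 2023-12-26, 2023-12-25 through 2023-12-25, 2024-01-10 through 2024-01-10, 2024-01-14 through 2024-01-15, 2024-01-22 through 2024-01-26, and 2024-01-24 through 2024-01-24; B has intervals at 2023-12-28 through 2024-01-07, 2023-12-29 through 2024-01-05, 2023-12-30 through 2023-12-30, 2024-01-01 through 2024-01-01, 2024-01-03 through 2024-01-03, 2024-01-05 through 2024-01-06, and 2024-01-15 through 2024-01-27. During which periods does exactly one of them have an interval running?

A, merged: 2023-12-21 through 2023-12-26, 2024-01-10 through 2024-01-10, 2024-01-14 through 2024-01-15, 2024-01-22 through 2024-01-26.
B, merged: 2023-12-28 through 2024-01-07, 2024-01-15 through 2024-01-27.
A \ B = 2023-12-21 through 2023-12-26, 2024-01-10 through 2024-01-10, 2024-01-14 through 2024-01-14.
B \ A = 2023-12-28 through 2024-01-07, 2024-01-16 through 2024-01-21, 2024-01-27 through 2024-01-27.
Union of the two gives the symmetric difference.

2023-12-21 through 2023-12-26, 2023-12-28 through 2024-01-07, 2024-01-10 through 2024-01-10, 2024-01-14 through 2024-01-14, 2024-01-16 through 2024-01-21, 2024-01-27 through 2024-01-27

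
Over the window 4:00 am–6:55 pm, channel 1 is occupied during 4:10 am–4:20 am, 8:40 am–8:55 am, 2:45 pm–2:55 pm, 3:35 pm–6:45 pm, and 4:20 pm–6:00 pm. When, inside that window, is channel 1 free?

The merged coverage is 4:10 am–4:20 am, 8:40 am–8:55 am, 2:45 pm–2:55 pm, 3:35 pm–6:45 pm.
Complement within 4:00 am–6:55 pm: 4:00 am–4:10 am, 4:20 am–8:40 am, 8:55 am–2:45 pm, 2:55 pm–3:35 pm, 6:45 pm–6:55 pm.

4:00 am–4:10 am, 4:20 am–8:40 am, 8:55 am–2:45 pm, 2:55 pm–3:35 pm, 6:45 pm–6:55 pm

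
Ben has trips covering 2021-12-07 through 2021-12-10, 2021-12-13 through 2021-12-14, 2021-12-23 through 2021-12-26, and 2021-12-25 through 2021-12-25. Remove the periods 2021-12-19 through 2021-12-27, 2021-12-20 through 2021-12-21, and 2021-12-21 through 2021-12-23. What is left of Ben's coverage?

First set merges to 2021-12-07 through 2021-12-10, 2021-12-13 through 2021-12-14, 2021-12-23 through 2021-12-26.
Second set merges to 2021-12-19 through 2021-12-27.
2021-12-07 through 2021-12-10: nothing removed.
2021-12-13 through 2021-12-14: nothing removed.
2021-12-23 through 2021-12-26: entirely removed.

2021-12-07 through 2021-12-10, 2021-12-13 through 2021-12-14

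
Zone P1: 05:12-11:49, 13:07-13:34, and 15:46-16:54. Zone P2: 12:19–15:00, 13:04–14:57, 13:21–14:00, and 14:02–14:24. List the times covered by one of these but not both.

B, merged: 12:19–15:00.
A but not B: 05:12–11:49, 15:46–16:54.
B but not A: 12:19–13:07, 13:34–15:00.
Combining gives A △ B.

05:12–11:49, 12:19–13:07, 13:34–15:00, 15:46–16:54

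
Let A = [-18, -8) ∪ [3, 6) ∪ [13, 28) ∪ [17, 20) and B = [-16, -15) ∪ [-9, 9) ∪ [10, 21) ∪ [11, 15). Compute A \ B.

[-18, -16) ∪ [-15, -9) ∪ [21, 28)

Merge the first list: [-18, -8), [3, 6), [13, 28).
Merge the second list: [-16, -15), [-9, 9), [10, 21).
[-18, -8) with B removed leaves [-18, -16), [-15, -9).
[3, 6) lies entirely inside B → drops out.
[13, 28) with B removed leaves [21, 28).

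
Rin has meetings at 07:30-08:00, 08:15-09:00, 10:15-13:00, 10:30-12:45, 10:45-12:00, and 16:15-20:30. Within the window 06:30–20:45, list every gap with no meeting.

06:30-07:30, 08:00-08:15, 09:00-10:15, 13:00-16:15, 20:30-20:45

After merging, the occupied span is 07:30-08:00, 08:15-09:00, 10:15-13:00, 16:15-20:30.
Gaps within 06:30-20:45: 06:30-07:30, 08:00-08:15, 09:00-10:15, 13:00-16:15, 20:30-20:45.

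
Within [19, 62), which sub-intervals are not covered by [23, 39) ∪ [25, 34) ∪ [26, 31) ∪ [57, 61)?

[19, 23) ∪ [39, 57) ∪ [61, 62)

The merged coverage is [23, 39), [57, 61).
Complement within [19, 62): [19, 23), [39, 57), [61, 62).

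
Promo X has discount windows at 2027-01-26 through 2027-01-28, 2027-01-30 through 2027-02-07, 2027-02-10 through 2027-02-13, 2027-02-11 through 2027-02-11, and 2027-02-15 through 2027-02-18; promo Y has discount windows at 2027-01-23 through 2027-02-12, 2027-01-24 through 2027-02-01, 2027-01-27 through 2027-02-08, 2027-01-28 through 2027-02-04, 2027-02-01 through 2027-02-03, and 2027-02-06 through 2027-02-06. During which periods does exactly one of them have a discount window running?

A, merged: 2027-01-26 through 2027-01-28, 2027-01-30 through 2027-02-07, 2027-02-10 through 2027-02-13, 2027-02-15 through 2027-02-18.
B, merged: 2027-01-23 through 2027-02-12.
Only in the first: 2027-02-13 through 2027-02-13, 2027-02-15 through 2027-02-18.
Only in the second: 2027-01-23 through 2027-01-25, 2027-01-29 through 2027-01-29, 2027-02-08 through 2027-02-09.
Together these are the periods covered by exactly one.

2027-01-23 through 2027-01-25, 2027-01-29 through 2027-01-29, 2027-02-08 through 2027-02-09, 2027-02-13 through 2027-02-13, 2027-02-15 through 2027-02-18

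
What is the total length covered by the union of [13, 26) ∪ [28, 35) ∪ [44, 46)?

Merged: [13, 26), [28, 35), [44, 46).
Lengths: 13 + 7 + 2 = 22.

22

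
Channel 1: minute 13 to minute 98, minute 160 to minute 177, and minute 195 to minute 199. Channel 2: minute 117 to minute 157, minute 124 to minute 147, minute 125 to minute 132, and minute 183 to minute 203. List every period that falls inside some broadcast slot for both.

minute 195 to minute 199

Merge the second list: minute 117 to minute 157, minute 183 to minute 203.
minute 13 to minute 98: no overlap with the second set.
minute 160 to minute 177: no overlap with the second set.
minute 195 to minute 199 meets the second set on minute 195 to minute 199.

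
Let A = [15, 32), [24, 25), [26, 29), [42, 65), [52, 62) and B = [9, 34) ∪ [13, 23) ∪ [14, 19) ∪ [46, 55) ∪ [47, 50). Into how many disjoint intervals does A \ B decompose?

2

Merge the first list: [15, 32), [42, 65).
Merge the second list: [9, 34), [46, 55).
A \ B = [42, 46), [55, 65).
That is 2 disjoint pieces.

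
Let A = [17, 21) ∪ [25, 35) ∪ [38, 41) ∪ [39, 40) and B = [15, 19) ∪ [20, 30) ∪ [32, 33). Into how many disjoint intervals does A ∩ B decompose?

First set merges to [17, 21), [25, 35), [38, 41).
A ∩ B = [17, 19), [20, 21), [25, 30), [32, 33).
That is 4 disjoint pieces.

4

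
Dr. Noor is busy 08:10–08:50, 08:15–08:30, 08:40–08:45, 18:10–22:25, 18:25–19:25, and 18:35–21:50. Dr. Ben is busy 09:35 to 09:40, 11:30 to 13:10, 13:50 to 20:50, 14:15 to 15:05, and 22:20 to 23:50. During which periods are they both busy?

A, merged: 08:10–08:50, 18:10–22:25.
B, merged: 09:35–09:40, 11:30–13:10, 13:50–20:50, 22:20–23:50.
08:10–08:50 meets no B interval.
18:10–22:25 ∩ B → 18:10–20:50, 22:20–22:25.

18:10–20:50, 22:20–22:25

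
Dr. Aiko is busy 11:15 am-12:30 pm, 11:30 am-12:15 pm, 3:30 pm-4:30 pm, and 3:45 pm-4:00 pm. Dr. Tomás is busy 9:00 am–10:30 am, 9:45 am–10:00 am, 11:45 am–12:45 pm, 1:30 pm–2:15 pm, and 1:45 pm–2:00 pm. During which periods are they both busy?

11:45 am–12:30 pm

A, merged: 11:15 am–12:30 pm, 3:30 pm–4:30 pm.
B, merged: 9:00 am–10:30 am, 11:45 am–12:45 pm, 1:30 pm–2:15 pm.
11:15 am–12:30 pm ∩ B → 11:45 am–12:30 pm.
3:30 pm–4:30 pm meets no B interval.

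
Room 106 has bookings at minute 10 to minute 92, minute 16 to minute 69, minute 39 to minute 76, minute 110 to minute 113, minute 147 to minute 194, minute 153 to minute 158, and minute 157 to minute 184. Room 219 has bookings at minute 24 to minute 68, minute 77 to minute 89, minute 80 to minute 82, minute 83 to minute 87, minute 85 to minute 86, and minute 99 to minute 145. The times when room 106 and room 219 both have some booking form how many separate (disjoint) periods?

3

Merge the first list: minute 10 to minute 92, minute 110 to minute 113, minute 147 to minute 194.
Merge the second list: minute 24 to minute 68, minute 77 to minute 89, minute 99 to minute 145.
A ∩ B = minute 24 to minute 68, minute 77 to minute 89, minute 110 to minute 113.
That is 3 disjoint pieces.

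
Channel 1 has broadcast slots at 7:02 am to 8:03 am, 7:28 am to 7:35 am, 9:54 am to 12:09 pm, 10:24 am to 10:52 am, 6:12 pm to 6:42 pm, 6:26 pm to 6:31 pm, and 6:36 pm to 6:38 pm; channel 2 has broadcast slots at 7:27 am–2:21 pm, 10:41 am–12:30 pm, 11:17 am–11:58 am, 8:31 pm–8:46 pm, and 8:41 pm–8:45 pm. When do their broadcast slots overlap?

Merge the first list: 7:02 am–8:03 am, 9:54 am–12:09 pm, 6:12 pm–6:42 pm.
Merge the second list: 7:27 am–2:21 pm, 8:31 pm–8:46 pm.
7:02 am–8:03 am overlaps B on 7:27 am–8:03 am.
9:54 am–12:09 pm overlaps B on 9:54 am–12:09 pm.
6:12 pm–6:42 pm falls entirely outside B.

7:27 am–8:03 am, 9:54 am–12:09 pm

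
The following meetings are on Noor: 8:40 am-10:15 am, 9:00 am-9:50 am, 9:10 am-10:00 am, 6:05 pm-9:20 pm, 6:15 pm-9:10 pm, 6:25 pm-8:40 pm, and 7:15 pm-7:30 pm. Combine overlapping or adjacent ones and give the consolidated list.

9:00 am-9:50 am overlaps/touches 8:40 am-10:15 am → extend to 8:40 am-10:15 am.
9:10 am-10:00 am overlaps/touches 8:40 am-10:15 am → extend to 8:40 am-10:15 am.
6:05 pm-9:20 pm is disjoint → start new block.
6:15 pm-9:10 pm overlaps/touches 6:05 pm-9:20 pm → extend to 6:05 pm-9:20 pm.
6:25 pm-8:40 pm overlaps/touches 6:05 pm-9:20 pm → extend to 6:05 pm-9:20 pm.
7:15 pm-7:30 pm overlaps/touches 6:05 pm-9:20 pm → extend to 6:05 pm-9:20 pm.

8:40 am-10:15 am, 6:05 pm-9:20 pm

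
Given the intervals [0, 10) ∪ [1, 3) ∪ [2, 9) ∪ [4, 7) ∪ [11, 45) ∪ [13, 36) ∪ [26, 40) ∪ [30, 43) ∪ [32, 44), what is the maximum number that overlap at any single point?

Walk the sorted start/end points keeping a running depth.
The depth first hits 5 at 32.

5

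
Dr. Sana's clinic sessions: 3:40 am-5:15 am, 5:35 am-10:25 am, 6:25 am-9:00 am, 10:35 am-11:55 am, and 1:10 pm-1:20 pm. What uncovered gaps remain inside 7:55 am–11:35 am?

10:25 am-10:35 am

Covered (merged): 3:40 am-5:15 am, 5:35 am-10:25 am, 10:35 am-11:55 am, 1:10 pm-1:20 pm.
Uncovered inside 7:55 am-11:35 am: 10:25 am-10:35 am.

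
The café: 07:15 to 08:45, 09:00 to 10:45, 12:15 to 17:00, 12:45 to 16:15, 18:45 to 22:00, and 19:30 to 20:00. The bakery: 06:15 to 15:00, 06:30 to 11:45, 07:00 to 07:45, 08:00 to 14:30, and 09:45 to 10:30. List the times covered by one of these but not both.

First set merges to 07:15–08:45, 09:00–10:45, 12:15–17:00, 18:45–22:00.
Second set merges to 06:15–15:00.
A \ B = 15:00–17:00, 18:45–22:00.
B \ A = 06:15–07:15, 08:45–09:00, 10:45–12:15.
Union of the two gives the symmetric difference.

06:15–07:15, 08:45–09:00, 10:45–12:15, 15:00–17:00, 18:45–22:00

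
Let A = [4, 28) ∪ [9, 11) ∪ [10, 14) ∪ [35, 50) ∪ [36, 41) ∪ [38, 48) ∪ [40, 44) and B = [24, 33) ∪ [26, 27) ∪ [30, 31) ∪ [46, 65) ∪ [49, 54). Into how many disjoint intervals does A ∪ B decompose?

A, merged: [4, 28), [35, 50).
B, merged: [24, 33), [46, 65).
A ∪ B = [4, 33), [35, 65).
That is 2 disjoint pieces.

2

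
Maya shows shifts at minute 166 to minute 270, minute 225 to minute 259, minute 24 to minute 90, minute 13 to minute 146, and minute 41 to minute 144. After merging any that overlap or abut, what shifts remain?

Sort by start: minute 13 to minute 146, minute 24 to minute 90, minute 41 to minute 144, minute 166 to minute 270, minute 225 to minute 259.
minute 24 to minute 90 overlaps/touches minute 13 to minute 146 → extend to minute 13 to minute 146.
minute 41 to minute 144 overlaps/touches minute 13 to minute 146 → extend to minute 13 to minute 146.
minute 166 to minute 270 is disjoint → start new block.
minute 225 to minute 259 overlaps/touches minute 166 to minute 270 → extend to minute 166 to minute 270.

minute 13 to minute 146, minute 166 to minute 270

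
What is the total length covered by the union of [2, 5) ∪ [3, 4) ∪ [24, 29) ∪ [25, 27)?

8

Merged: [2, 5), [24, 29).
Lengths: 3 + 5 = 8.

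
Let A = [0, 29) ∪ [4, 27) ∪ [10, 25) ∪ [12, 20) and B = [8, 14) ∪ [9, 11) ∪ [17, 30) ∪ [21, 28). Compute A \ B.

[0, 8) ∪ [14, 17)

Merge the first list: [0, 29).
Merge the second list: [8, 14), [17, 30).
[0, 29) with B removed leaves [0, 8), [14, 17).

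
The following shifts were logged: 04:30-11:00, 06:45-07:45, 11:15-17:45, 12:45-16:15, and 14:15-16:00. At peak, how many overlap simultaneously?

3

Sweep endpoints in order; track running count of active intervals.
Peak of 3 reached at 14:15.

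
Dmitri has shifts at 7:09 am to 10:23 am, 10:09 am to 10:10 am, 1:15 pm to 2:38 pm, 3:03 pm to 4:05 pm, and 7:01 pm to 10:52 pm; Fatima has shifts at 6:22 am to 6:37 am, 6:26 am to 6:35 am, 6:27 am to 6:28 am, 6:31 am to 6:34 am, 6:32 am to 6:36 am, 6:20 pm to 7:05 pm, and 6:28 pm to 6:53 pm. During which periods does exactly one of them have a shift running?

First set merges to 7:09 am–10:23 am, 1:15 pm–2:38 pm, 3:03 pm–4:05 pm, 7:01 pm–10:52 pm.
Second set merges to 6:22 am–6:37 am, 6:20 pm–7:05 pm.
A \ B = 7:09 am–10:23 am, 1:15 pm–2:38 pm, 3:03 pm–4:05 pm, 7:05 pm–10:52 pm.
B \ A = 6:22 am–6:37 am, 6:20 pm–7:01 pm.
Union of the two gives the symmetric difference.

6:22 am–6:37 am, 7:09 am–10:23 am, 1:15 pm–2:38 pm, 3:03 pm–4:05 pm, 6:20 pm–7:01 pm, 7:05 pm–10:52 pm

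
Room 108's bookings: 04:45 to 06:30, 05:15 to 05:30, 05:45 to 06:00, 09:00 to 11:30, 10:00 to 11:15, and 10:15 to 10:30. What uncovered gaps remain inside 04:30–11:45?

The merged coverage is 04:45–06:30, 09:00–11:30.
Gaps within 04:30–11:45: 04:30–04:45, 06:30–09:00, 11:30–11:45.

04:30–04:45, 06:30–09:00, 11:30–11:45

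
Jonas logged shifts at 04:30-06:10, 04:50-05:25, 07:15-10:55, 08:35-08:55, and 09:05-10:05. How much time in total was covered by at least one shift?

5 h 20 min

Merged: 04:30–06:10, 07:15–10:55.
Lengths: 1 h 40 min + 3 h 40 min = 5 h 20 min.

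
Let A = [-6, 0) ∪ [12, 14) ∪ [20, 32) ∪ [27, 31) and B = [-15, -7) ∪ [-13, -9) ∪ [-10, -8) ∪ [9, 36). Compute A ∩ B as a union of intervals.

Merge the first list: [-6, 0), [12, 14), [20, 32).
Merge the second list: [-15, -7), [9, 36).
[-6, 0) falls entirely outside B.
[12, 14) overlaps B on [12, 14).
[20, 32) overlaps B on [20, 32).

[12, 14) ∪ [20, 32)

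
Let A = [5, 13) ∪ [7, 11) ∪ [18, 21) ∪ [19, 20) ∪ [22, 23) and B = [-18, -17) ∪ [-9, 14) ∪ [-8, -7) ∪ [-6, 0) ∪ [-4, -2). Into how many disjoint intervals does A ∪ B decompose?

Merge the first list: [5, 13), [18, 21), [22, 23).
Merge the second list: [-18, -17), [-9, 14).
A ∪ B = [-18, -17), [-9, 14), [18, 21), [22, 23).
That is 4 disjoint pieces.

4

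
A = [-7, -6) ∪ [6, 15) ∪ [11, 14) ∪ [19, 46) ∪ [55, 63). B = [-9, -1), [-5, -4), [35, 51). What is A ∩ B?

Merge the first list: [-7, -6), [6, 15), [19, 46), [55, 63).
Merge the second list: [-9, -1), [35, 51).
[-7, -6) ∩ B → [-7, -6).
[6, 15) meets no B interval.
[19, 46) ∩ B → [35, 46).
[55, 63) meets no B interval.

[-7, -6) ∪ [35, 46)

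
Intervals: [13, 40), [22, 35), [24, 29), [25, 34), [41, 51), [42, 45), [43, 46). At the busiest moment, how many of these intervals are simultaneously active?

4

Walk the sorted start/end points keeping a running depth.
The depth first hits 4 at 25.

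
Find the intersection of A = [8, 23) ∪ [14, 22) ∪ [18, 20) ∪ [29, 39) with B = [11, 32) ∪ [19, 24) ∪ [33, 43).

[11, 23) ∪ [29, 32) ∪ [33, 39)

Merge the first list: [8, 23), [29, 39).
Merge the second list: [11, 32), [33, 43).
[8, 23) ∩ B → [11, 23).
[29, 39) ∩ B → [29, 32), [33, 39).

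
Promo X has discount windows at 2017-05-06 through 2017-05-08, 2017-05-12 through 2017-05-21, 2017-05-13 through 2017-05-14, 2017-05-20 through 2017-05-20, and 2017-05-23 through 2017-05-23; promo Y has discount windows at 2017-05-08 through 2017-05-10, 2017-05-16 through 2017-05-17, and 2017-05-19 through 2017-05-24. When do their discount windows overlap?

A, merged: 2017-05-06 through 2017-05-08, 2017-05-12 through 2017-05-21, 2017-05-23 through 2017-05-23.
2017-05-06 through 2017-05-08 ∩ B → 2017-05-08 through 2017-05-08.
2017-05-12 through 2017-05-21 ∩ B → 2017-05-16 through 2017-05-17, 2017-05-19 through 2017-05-21.
2017-05-23 through 2017-05-23 ∩ B → 2017-05-23 through 2017-05-23.

2017-05-08 through 2017-05-08, 2017-05-16 through 2017-05-17, 2017-05-19 through 2017-05-21, 2017-05-23 through 2017-05-23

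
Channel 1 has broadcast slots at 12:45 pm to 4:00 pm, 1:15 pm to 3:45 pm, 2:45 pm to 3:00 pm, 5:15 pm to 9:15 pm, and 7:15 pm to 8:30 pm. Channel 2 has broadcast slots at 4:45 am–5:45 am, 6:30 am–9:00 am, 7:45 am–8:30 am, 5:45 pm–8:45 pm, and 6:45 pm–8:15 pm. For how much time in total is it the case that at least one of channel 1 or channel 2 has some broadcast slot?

First set merges to 12:45 pm–4:00 pm, 5:15 pm–9:15 pm.
Second set merges to 4:45 am–5:45 am, 6:30 am–9:00 am, 5:45 pm–8:45 pm.
A ∪ B = 4:45 am–5:45 am, 6:30 am–9:00 am, 12:45 pm–4:00 pm, 5:15 pm–9:15 pm.
Total: 1 h + 2 h 30 min + 3 h 15 min + 4 h = 10 h 45 min.

10 h 45 min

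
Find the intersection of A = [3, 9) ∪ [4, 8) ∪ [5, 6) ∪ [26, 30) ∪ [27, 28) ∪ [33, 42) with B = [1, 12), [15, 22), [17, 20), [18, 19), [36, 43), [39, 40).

[3, 9) ∪ [36, 42)

A, merged: [3, 9), [26, 30), [33, 42).
B, merged: [1, 12), [15, 22), [36, 43).
[3, 9) overlaps B on [3, 9).
[26, 30) falls entirely outside B.
[33, 42) overlaps B on [36, 42).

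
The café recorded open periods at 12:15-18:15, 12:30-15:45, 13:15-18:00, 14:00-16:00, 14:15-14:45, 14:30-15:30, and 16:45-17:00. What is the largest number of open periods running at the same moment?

Walk the sorted start/end points keeping a running depth.
The depth first hits 6 at 14:30.

6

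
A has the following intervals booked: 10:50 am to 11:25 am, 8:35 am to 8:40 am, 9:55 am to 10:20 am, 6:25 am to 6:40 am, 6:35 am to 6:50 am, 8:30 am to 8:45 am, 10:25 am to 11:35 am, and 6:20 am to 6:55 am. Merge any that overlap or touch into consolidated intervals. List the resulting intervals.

Sort by start: 6:20 am–6:55 am, 6:25 am–6:40 am, 6:35 am–6:50 am, 8:30 am–8:45 am, 8:35 am–8:40 am, 9:55 am–10:20 am, 10:25 am–11:35 am, 10:50 am–11:25 am.
6:25 am–6:40 am overlaps/touches 6:20 am–6:55 am → extend to 6:20 am–6:55 am.
6:35 am–6:50 am overlaps/touches 6:20 am–6:55 am → extend to 6:20 am–6:55 am.
8:30 am–8:45 am is disjoint → start new block.
8:35 am–8:40 am overlaps/touches 8:30 am–8:45 am → extend to 8:30 am–8:45 am.
9:55 am–10:20 am is disjoint → start new block.
10:25 am–11:35 am is disjoint → start new block.
10:50 am–11:25 am overlaps/touches 10:25 am–11:35 am → extend to 10:25 am–11:35 am.

6:20 am–6:55 am, 8:30 am–8:45 am, 9:55 am–10:20 am, 10:25 am–11:35 am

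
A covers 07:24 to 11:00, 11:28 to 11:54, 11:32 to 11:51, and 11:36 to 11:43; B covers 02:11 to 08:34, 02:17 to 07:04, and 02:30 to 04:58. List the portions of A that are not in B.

First set merges to 07:24–11:00, 11:28–11:54.
Second set merges to 02:11–08:34.
07:24–11:00 with B removed leaves 08:34–11:00.
11:28–11:54 is untouched.

08:34–11:00, 11:28–11:54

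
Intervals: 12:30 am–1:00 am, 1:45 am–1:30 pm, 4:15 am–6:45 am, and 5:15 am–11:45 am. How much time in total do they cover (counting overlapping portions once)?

Merged: 12:30 am–1:00 am, 1:45 am–1:30 pm.
Lengths: 30 min + 11 h 45 min = 12 h 15 min.

12 h 15 min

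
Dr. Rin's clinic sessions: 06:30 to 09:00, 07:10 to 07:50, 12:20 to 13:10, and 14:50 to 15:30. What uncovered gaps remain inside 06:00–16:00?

06:00–06:30, 09:00–12:20, 13:10–14:50, 15:30–16:00

The merged coverage is 06:30–09:00, 12:20–13:10, 14:50–15:30.
Gaps within 06:00–16:00: 06:00–06:30, 09:00–12:20, 13:10–14:50, 15:30–16:00.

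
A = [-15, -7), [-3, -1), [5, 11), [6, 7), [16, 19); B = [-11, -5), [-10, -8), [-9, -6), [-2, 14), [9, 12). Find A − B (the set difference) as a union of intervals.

[-15, -11) ∪ [-3, -2) ∪ [16, 19)

Merge the first list: [-15, -7), [-3, -1), [5, 11), [16, 19).
Merge the second list: [-11, -5), [-2, 14).
[-15, -7) minus B → [-15, -11).
[-3, -1) minus B → [-3, -2).
[5, 11): fully covered by B → removed.
[16, 19): no B overlap → unchanged.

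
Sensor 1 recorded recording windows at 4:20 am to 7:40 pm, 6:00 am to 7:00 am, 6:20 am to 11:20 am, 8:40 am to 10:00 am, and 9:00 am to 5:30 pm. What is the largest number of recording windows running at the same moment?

4

Sweep endpoints in order; track running count of active intervals.
Peak of 4 reached at 9:00 am.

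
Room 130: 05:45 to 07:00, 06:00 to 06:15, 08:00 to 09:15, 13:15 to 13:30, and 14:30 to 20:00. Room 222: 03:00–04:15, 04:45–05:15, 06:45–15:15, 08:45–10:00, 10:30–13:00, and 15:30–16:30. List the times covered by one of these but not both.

Merge the first list: 05:45–07:00, 08:00–09:15, 13:15–13:30, 14:30–20:00.
Merge the second list: 03:00–04:15, 04:45–05:15, 06:45–15:15, 15:30–16:30.
A \ B = 05:45–06:45, 15:15–15:30, 16:30–20:00.
B \ A = 03:00–04:15, 04:45–05:15, 07:00–08:00, 09:15–13:15, 13:30–14:30.
Union of the two gives the symmetric difference.

03:00–04:15, 04:45–05:15, 05:45–06:45, 07:00–08:00, 09:15–13:15, 13:30–14:30, 15:15–15:30, 16:30–20:00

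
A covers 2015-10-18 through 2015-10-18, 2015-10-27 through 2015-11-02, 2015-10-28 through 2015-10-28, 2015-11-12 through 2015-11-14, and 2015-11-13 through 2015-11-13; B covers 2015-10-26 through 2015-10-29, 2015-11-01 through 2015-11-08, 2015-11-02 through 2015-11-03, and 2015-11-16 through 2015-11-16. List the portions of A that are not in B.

2015-10-18 through 2015-10-18, 2015-10-30 through 2015-10-31, 2015-11-12 through 2015-11-14

First set merges to 2015-10-18 through 2015-10-18, 2015-10-27 through 2015-11-02, 2015-11-12 through 2015-11-14.
Second set merges to 2015-10-26 through 2015-10-29, 2015-11-01 through 2015-11-08, 2015-11-16 through 2015-11-16.
2015-10-18 through 2015-10-18: nothing removed.
2015-10-27 through 2015-11-02 \ B = 2015-10-30 through 2015-10-31.
2015-11-12 through 2015-11-14: nothing removed.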